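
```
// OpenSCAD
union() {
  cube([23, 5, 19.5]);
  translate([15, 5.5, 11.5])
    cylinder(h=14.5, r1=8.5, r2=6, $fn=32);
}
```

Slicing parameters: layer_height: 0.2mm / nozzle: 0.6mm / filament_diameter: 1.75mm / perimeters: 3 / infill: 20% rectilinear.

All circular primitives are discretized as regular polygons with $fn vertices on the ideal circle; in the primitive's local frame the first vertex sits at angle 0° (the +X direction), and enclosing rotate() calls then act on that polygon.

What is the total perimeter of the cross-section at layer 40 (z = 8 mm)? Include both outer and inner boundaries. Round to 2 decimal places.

56.00 mm

At z = 8 mm: the cube is present — its section is the full 23×5 rectangle (perimeter 56.00 mm); the cone at (15, 5.5) is not intersected at this z (z outside [11.5, 26]); Combining (union): only the 23×5 cube is present, so the union is just that shape — boundary = 56.00 mm. Overall, the cross-section is a single solid region. Total boundary length (outer) = 56.00 mm.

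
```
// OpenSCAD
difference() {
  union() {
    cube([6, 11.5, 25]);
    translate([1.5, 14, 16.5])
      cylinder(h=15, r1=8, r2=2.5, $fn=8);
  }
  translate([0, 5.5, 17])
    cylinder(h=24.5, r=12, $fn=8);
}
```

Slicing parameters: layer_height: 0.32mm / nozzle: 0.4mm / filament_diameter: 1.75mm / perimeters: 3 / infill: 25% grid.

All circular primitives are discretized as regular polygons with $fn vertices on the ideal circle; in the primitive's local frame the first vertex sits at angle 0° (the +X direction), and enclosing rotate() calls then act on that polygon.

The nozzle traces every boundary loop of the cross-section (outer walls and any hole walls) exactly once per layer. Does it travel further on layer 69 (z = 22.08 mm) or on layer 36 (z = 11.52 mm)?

layer 36 (z = 11.52 mm)

Layer 69 (z = 22.08): the cube is present — its section is the full 6×11.5 rectangle (perimeter 35.00 mm); the cone at (1.5, 14) (r1=8→r2=2.5) has section circumradius 5.954 here — a regular 8-gon (perimeter = 2·8·5.954·sin(180°/8) = 36.46 mm); Merging all regions: the regions partially overlap (shared area 15.98 mm²), so the edge portions inside another operand are dropped and the merged outline is re-measured after clipping — boundary = 54.67 mm; the cylinder at (0, 5.5): section is a regular 8-gon, circumradius r=12 (perimeter = 2·8·12.000·sin(180°/8) = 73.48 mm); After the difference (first − rest): starting from the result so far, the r=12 cylinder at (0, 5.5) partially overlaps it — only the 128.49 mm² overlap (of its 407.29 mm²) is removed, clipping the outline — boundary = 27.30 mm. So its perimeter = 27.30 mm. Layer 36 (z = 11.52): the cube is present — its section is the full 6×11.5 rectangle (perimeter 35.00 mm); the cone at (1.5, 14) is not intersected at this z (z outside [16.5, 31.5]); Taking the union: only the 6×11.5 cube is present, so the union is just that shape — boundary = 35.00 mm; the cylinder at (0, 5.5) is not intersected at this z (z outside [17, 41.5]); Taking the first minus the rest: none of the subtracted shapes is present at this height, so the result so far is unchanged — boundary = 35.00 mm. So its perimeter = 35.00 mm. Layer 36 is larger (35.00 vs 27.30 mm).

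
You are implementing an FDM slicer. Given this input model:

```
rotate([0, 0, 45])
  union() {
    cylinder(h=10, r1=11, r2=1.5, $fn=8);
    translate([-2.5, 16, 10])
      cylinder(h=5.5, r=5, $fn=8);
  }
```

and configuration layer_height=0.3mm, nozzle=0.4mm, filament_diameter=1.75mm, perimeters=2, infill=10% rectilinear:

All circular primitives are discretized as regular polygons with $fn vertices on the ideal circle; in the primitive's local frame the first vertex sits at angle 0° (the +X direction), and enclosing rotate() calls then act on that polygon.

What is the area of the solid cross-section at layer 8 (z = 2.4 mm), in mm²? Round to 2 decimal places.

At z = 2.4 mm: the cone contributes a regular 8-gon of circumradius 8.720 (interpolated between r1=11 and r2=1.5 at t=0.240) (area = (8/2)·8.720²·sin(360°/8) = 215.07 mm²); the cylinder at (-2.5, 16) is absent (z outside [10, 15.5]); Combining (union): only the cone is present, so the union is just that shape — area = 215.07 mm²; (whole slice rotated 45° about Z — lengths, areas and connectivity unchanged). Overall, the cross-section is a single solid region. Net area = 215.07 mm².

215.07 mm²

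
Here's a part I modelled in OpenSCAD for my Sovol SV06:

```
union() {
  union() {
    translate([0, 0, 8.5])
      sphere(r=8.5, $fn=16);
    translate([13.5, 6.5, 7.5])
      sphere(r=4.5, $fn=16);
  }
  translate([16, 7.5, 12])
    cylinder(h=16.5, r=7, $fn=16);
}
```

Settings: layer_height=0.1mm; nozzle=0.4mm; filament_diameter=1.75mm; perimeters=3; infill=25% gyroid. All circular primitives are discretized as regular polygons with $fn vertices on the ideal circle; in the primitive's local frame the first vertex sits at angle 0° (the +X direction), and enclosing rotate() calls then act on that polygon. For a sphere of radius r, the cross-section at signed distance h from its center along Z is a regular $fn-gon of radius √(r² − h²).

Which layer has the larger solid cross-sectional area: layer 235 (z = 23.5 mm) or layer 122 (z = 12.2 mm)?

Layer 235 (z = 23.5): the sphere is absent (|z−center|=15.000 > r=8.5); the sphere at (13.5, 6.5) is absent (|z−center|=16.000 > r=4.5); Merging all regions: nothing is present at this height; the r=7 cylinder at (16, 7.5) contributes a regular 16-gon of circumradius 7 (area = (16/2)·7.000²·sin(360°/16) = 150.01 mm²); Taking the union: only the r=7 cylinder at (16, 7.5) is present, so the union is just that shape — area = 150.01 mm². So its area = 150.01 mm². Layer 122 (z = 12.2): the r=8.5 sphere contributes a regular 16-gon of circumradius √(8.5²−3.7²) = 7.652 (area = (16/2)·7.652²·sin(360°/16) = 179.28 mm²); the sphere at (13.5, 6.5) is absent (|z−center|=4.700 > r=4.5); Taking the union: only the r=8.5 sphere is present, so the union is just that shape — area = 179.28 mm²; the cylinder at (16, 7.5): section is a regular 16-gon, circumradius r=7 (area = (16/2)·7.000²·sin(360°/16) = 150.01 mm²); Merging all regions: the 2 present regions are separate (no shared area or edge), so areas and boundary lengths simply add and each stays a separate island — area = 329.29 mm². So its area = 329.29 mm². Layer 122 is larger (329.29 vs 150.01 mm²).

layer 122 (z = 12.2 mm)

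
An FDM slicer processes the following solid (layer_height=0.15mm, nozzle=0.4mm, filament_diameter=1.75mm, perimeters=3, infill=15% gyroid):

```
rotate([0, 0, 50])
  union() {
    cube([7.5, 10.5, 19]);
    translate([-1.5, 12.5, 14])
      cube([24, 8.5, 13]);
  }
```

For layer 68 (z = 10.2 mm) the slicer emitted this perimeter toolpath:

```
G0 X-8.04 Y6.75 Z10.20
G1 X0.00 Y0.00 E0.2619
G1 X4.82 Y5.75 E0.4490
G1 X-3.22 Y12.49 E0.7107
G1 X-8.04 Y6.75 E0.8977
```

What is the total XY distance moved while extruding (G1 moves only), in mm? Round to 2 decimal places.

35.99 mm

Sum the Euclidean lengths of each G1 segment: total = 35.99 mm.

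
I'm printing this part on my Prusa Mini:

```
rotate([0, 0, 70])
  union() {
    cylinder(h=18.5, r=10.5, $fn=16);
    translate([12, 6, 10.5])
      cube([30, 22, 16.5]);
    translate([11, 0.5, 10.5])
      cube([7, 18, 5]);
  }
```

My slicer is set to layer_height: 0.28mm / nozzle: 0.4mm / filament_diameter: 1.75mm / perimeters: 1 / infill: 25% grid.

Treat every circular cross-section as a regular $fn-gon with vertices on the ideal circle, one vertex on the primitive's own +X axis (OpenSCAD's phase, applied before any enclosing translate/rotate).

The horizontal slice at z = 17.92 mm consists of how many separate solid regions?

2

At z = 17.92 mm: the r=10.5 cylinder contributes a regular 16-gon of circumradius 10.5; the 30×22 cube at (12, 6) contributes its full rectangle; the cube at (11, 0.5) is not intersected at this z (z outside [10.5, 15.5]); Combining (union): the 2 present regions are separate (no shared area or edge), so areas and boundary lengths simply add and each stays a separate island — 2 connected regions; (rotated 70° about Z; rotation is an isometry so areas/perimeters/island counts are preserved). The result has 2 disconnected regions.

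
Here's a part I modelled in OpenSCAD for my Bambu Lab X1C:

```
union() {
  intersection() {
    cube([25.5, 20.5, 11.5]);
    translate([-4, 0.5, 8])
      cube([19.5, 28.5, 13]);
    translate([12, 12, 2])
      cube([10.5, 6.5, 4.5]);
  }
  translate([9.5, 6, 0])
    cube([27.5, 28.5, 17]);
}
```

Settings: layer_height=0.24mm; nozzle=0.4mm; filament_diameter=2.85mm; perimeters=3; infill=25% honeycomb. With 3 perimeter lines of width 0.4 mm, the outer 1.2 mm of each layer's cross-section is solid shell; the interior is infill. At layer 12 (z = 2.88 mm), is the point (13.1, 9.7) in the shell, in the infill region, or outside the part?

At z = 2.88 mm: the 25.5×20.5 cube contributes its full rectangle; the cube at (-4, 0.5) is absent (z outside [8, 21]); the cube at (12, 12) is present — its section is the full 10.5×6.5 rectangle; Taking the intersection: at least one operand is absent at this height, so nothing remains; the 27.5×28.5 cube at (9.5, 6) contributes its full rectangle; Taking the union: only the 27.5×28.5 cube at (9.5, 6) is present, so the union is just that shape — 1 connected region. Overall, the cross-section is a single solid region. The nearest boundary edge runs (9.50, 34.50)→(9.50, 6.00); distance from the point to it = 3.60 mm. The point is inside the cross-section and 3.60 mm from the nearest boundary — more than the 1.2 mm shell width (3 × 0.4), so it's in the infill interior.

infill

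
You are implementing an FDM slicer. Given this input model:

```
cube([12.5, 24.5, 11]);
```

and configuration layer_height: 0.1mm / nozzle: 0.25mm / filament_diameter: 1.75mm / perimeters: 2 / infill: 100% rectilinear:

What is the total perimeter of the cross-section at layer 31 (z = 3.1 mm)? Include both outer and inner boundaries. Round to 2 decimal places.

At z = 3.1 mm: the cube (footprint 12.5×24.5) is included at this height (perimeter 74.00 mm). Overall, the cross-section is a single solid region. Total boundary length (outer) = 74.00 mm.

74.00 mm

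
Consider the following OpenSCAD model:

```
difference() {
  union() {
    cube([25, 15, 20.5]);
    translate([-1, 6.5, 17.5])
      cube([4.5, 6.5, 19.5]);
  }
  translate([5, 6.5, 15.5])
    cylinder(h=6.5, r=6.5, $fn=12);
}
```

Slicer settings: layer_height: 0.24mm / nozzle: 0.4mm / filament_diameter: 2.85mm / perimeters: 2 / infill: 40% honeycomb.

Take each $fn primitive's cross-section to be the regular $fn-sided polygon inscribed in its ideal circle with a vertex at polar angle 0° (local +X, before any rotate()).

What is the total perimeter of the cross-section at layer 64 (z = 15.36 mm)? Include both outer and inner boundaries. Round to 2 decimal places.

80.00 mm

At z = 15.36 mm: the cube is present — its section is the full 25×15 rectangle (perimeter 80.00 mm); the cube at (-1, 6.5) does not reach this height (z outside [17.5, 37]); Combining (union): only the 25×15 cube is present, so the union is just that shape — boundary = 80.00 mm; the cylinder at (5, 6.5) is absent (z outside [15.5, 22]); Subtracting the remaining from the first: none of the subtracted shapes is present at this height, so that combined region is unchanged — boundary = 80.00 mm. Overall, the cross-section is a single solid region. Total boundary length (outer) = 80.00 mm.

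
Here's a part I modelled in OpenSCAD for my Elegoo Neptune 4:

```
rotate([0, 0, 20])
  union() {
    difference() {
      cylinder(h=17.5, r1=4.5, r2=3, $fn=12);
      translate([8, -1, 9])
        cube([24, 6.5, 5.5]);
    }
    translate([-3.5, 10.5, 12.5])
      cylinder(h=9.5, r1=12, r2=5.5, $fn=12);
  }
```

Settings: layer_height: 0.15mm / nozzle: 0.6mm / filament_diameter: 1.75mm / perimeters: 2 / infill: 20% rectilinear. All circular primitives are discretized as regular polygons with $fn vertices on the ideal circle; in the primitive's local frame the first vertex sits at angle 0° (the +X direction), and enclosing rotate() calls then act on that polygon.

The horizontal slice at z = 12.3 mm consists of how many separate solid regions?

At z = 12.3 mm: the cone (r1=4.5→r2=3) has section circumradius 3.446 here — a regular 12-gon; the 24×6.5 cube at (8, -1) contributes its full rectangle; Taking the first minus the rest: starting from the cone, the 24×6.5 cube at (8, -1) misses the remaining region (no effect) — 1 connected region; the cone at (-3.5, 10.5) does not reach this height (z outside [12.5, 22]); Taking the union: only the result so far is present, so the union is just that shape — 1 connected region; (whole slice rotated 20° about Z — lengths, areas and connectivity unchanged). The result has 1 disconnected region.

1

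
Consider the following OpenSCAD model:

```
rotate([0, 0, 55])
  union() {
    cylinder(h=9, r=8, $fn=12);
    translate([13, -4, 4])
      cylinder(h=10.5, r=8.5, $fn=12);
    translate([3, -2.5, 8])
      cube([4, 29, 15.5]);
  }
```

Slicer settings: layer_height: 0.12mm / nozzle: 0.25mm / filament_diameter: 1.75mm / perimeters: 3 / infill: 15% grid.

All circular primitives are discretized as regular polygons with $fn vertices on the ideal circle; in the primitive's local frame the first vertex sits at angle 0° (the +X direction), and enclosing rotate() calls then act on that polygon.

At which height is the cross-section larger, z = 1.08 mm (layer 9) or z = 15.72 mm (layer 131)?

layer 9 (z = 1.08 mm)

Layer 9 (z = 1.08): the r=8 cylinder gives a regular 12-gon of circumradius 8 (constant along its height) (area = (12/2)·8.000²·sin(360°/12) = 192.00 mm²); the cylinder at (13, -4) does not reach this height (z outside [4, 14.5]); the cube at (3, -2.5) is absent (z outside [8, 23.5]); Merging all regions: only the r=8 cylinder is present, so the union is just that shape — area = 192.00 mm²; (whole slice rotated 55° about Z — lengths, areas and connectivity unchanged). So its area = 192.00 mm². Layer 131 (z = 15.72): the cylinder is not intersected at this z (z outside [0, 9]); the cylinder at (13, -4) is not intersected at this z (z outside [4, 14.5]); the 4×29 cube at (3, -2.5) contributes its full rectangle (area 116.00 mm²); Merging all regions: only the 4×29 cube at (3, -2.5) is present, so the union is just that shape — area = 116.00 mm²; (rotated 55° about Z; rotation is an isometry so areas/perimeters/island counts are preserved). So its area = 116.00 mm². Layer 9 is larger (192.00 vs 116.00 mm²).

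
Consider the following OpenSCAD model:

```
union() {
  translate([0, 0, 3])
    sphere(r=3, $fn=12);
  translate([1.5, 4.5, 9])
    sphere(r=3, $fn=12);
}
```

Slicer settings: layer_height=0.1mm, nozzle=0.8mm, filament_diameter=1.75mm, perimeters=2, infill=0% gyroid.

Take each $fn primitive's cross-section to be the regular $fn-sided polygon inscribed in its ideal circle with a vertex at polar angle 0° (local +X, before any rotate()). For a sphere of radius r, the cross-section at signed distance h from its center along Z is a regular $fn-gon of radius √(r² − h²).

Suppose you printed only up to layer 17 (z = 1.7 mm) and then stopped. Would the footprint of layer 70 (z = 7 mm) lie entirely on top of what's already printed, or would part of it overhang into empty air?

part overhangs

Compare the two slices. At z = 1.7: the r=3 sphere contributes a regular 12-gon of circumradius √(3²−1.3²) = 2.704 (area = (12/2)·2.704²·sin(360°/12) = 21.93 mm²); the sphere at (1.5, 4.5) does not reach this height (|z−center|=7.300 > r=3); Merging all regions: only the r=3 sphere is present, so the union is just that shape — area = 21.93 mm². At z = 7: the sphere is not intersected at this z (|z−center|=4.000 > r=3); the r=3 sphere at (1.5, 4.5) slices to a regular 12-gon of circumradius 2.236 (√(r²−h²) with h=2 from center) (area = (12/2)·2.236²·sin(360°/12) = 15.00 mm²); Combining (union): only the r=3 sphere at (1.5, 4.5) is present, so the union is just that shape — area = 15.00 mm². Checking containment: at z = 7 the cross-section extends beyond the z = 1.7 cross-section by about 14.96 mm².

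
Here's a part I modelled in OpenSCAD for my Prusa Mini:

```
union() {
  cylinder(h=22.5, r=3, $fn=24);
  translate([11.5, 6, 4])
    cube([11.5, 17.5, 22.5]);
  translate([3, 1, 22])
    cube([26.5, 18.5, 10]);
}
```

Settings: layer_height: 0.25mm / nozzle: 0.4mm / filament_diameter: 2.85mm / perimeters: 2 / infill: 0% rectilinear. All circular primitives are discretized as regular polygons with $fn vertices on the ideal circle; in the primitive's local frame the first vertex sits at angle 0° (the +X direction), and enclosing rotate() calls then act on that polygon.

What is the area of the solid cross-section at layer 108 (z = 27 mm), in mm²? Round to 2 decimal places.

490.25 mm²

At z = 27 mm: the cylinder does not reach this height (z outside [0, 22.5]); the cube at (11.5, 6) is not intersected at this z (z outside [4, 26.5]); the cube at (3, 1) is present — its section is the full 26.5×18.5 rectangle (area 490.25 mm²); Combining (union): only the 26.5×18.5 cube at (3, 1) is present, so the union is just that shape — area = 490.25 mm². Overall, the cross-section is a single solid region. Net area = 490.25 mm².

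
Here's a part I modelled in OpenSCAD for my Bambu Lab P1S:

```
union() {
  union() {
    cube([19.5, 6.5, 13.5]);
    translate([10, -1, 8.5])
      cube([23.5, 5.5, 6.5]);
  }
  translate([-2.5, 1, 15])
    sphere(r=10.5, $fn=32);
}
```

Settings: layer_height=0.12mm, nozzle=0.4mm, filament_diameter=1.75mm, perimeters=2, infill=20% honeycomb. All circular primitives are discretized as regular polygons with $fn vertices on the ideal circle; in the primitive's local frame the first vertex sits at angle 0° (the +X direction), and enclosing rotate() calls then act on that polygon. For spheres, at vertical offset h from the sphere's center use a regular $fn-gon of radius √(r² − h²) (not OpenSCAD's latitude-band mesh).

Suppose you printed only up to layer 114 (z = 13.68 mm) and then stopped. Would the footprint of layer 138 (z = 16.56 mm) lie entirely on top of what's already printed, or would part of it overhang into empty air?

Compare the two slices. At z = 13.68: the cube is not intersected at this z (z outside [0, 13.5]); the cube at (10, -1) is present — its section is the full 23.5×5.5 rectangle (area 129.25 mm²); Combining (union): only the 23.5×5.5 cube at (10, -1) is present, so the union is just that shape — area = 129.25 mm²; the r=10.5 sphere at (-2.5, 1) slices to a regular 32-gon of circumradius 10.417 (√(r²−h²) with h=1.32 from center) (area = (32/2)·10.417²·sin(360°/32) = 338.70 mm²); Combining (union): the 2 present regions are separate (no shared area or edge), so areas and boundary lengths simply add and each stays a separate island — area = 467.95 mm². At z = 16.56: the cube does not reach this height (z outside [0, 13.5]); the cube at (10, -1) does not reach this height (z outside [8.5, 15]); Taking the union: nothing is present at this height; the sphere at (-2.5, 1): section is a regular 32-gon, circumradius = √(r²−h²) = √(10.5²−1.56²) = 10.383 (area = (32/2)·10.383²·sin(360°/32) = 336.54 mm²); Merging all regions: only the r=10.5 sphere at (-2.5, 1) is present, so the union is just that shape — area = 336.54 mm². Checking containment: the cross-section at z = 16.56 is a subset of the cross-section at z = 13.68.

entirely on top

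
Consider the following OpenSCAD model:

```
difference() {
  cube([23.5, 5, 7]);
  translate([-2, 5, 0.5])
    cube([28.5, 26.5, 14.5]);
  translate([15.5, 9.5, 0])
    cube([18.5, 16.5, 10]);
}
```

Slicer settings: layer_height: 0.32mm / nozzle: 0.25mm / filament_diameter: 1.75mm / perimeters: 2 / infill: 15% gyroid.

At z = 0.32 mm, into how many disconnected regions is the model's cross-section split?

1

At z = 0.32 mm: the 23.5×5 cube contributes its full rectangle; the cube at (-2, 5) does not reach this height (z outside [0.5, 15]); the cube at (15.5, 9.5) (footprint 18.5×16.5) is included at this height; Subtracting the remaining from the first: starting from the 23.5×5 cube, the 18.5×16.5 cube at (15.5, 9.5) misses the remaining region (no effect) — 1 connected region. The result has 1 disconnected region.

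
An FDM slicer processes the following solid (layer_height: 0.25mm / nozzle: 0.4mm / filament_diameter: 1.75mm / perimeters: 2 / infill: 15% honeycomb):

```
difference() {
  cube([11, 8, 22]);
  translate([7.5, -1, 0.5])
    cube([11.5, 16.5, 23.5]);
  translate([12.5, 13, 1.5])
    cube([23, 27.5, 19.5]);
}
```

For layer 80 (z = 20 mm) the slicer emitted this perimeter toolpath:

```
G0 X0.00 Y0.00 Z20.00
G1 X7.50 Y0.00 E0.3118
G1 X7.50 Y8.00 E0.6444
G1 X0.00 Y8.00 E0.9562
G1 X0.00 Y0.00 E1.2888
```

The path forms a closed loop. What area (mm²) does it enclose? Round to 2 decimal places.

60.00 mm²

Apply the shoelace formula to the sequence of (X, Y) vertices; enclosed area = 60.00 mm².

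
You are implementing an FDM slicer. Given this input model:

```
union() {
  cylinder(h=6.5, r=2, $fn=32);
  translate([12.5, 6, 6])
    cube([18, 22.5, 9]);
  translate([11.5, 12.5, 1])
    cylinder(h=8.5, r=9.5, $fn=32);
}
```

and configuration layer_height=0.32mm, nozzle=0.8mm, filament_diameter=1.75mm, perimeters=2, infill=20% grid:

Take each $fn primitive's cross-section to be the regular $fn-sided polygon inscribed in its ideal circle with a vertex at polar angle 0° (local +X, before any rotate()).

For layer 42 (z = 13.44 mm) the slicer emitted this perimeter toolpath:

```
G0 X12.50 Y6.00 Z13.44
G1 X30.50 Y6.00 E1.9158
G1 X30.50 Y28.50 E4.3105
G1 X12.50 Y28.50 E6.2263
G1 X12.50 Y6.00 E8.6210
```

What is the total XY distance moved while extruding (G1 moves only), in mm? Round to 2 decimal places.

81.00 mm

Sum the Euclidean lengths of each G1 segment: total = 81.00 mm.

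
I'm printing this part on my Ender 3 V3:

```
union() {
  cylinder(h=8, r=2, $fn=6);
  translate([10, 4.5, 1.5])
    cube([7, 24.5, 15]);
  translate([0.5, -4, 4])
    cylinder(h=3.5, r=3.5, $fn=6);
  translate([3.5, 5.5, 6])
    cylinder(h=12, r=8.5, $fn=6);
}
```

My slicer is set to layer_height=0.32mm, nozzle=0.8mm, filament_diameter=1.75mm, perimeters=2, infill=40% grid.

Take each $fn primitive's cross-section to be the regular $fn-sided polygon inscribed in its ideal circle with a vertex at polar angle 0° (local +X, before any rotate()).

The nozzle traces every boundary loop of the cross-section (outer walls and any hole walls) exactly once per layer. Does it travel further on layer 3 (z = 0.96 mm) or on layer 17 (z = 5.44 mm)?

layer 17 (z = 5.44 mm)

Layer 3 (z = 0.96): the r=2 cylinder contributes a regular 6-gon of circumradius 2 (perimeter = 2·6·2.000·sin(180°/6) = 12.00 mm); the cube at (10, 4.5) is absent (z outside [1.5, 16.5]); the cylinder at (0.5, -4) is not intersected at this z (z outside [4, 7.5]); the cylinder at (3.5, 5.5) is absent (z outside [6, 18]); Merging all regions: only the r=2 cylinder is present, so the union is just that shape — boundary = 12.00 mm. So its perimeter = 12.00 mm. Layer 17 (z = 5.44): the r=2 cylinder contributes a regular 6-gon of circumradius 2 (perimeter = 2·6·2.000·sin(180°/6) = 12.00 mm); the cube at (10, 4.5) (footprint 7×24.5) is included at this height (perimeter 63.00 mm); the r=3.5 cylinder at (0.5, -4) gives a regular 6-gon of circumradius 3.5 (constant along its height) (perimeter = 2·6·3.500·sin(180°/6) = 21.00 mm); the cylinder at (3.5, 5.5) is not intersected at this z (z outside [6, 18]); Taking the union: the regions partially overlap (shared area 1.85 mm²), so the edge portions inside another operand are dropped and the merged outline is re-measured after clipping — boundary = 89.55 mm. So its perimeter = 89.55 mm. Layer 17 is larger (89.55 vs 12.00 mm).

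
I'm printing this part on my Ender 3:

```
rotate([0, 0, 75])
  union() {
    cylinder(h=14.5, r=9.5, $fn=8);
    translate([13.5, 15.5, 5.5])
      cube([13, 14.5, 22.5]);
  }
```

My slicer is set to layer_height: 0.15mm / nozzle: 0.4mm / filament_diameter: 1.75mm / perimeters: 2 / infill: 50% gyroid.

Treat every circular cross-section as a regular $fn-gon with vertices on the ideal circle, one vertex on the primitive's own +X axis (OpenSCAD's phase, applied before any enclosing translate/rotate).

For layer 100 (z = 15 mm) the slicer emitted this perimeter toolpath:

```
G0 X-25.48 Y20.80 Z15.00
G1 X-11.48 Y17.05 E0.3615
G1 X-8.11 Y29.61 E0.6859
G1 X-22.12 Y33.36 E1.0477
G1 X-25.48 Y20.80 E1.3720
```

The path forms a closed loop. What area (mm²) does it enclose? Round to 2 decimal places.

188.52 mm²

Apply the shoelace formula to the sequence of (X, Y) vertices; enclosed area = 188.52 mm².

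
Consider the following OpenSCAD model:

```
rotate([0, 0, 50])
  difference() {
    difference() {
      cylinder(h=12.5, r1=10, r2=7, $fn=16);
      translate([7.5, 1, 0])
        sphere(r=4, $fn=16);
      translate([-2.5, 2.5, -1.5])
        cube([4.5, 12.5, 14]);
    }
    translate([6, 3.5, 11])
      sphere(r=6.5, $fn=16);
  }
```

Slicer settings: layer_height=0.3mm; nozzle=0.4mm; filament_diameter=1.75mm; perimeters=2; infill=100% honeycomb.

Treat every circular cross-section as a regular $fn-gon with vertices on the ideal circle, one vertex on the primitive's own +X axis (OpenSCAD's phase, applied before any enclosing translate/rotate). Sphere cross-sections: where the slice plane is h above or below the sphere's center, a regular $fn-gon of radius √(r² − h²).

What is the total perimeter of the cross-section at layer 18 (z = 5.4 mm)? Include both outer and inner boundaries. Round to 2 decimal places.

71.82 mm

At z = 5.4 mm: the cone contributes a regular 16-gon of circumradius 8.704 (interpolated between r1=10 and r2=7 at t=0.432) (perimeter = 2·16·8.704·sin(180°/16) = 54.34 mm); the sphere at (7.5, 1) does not reach this height (|z−center|=5.400 > r=4); the cube at (-2.5, 2.5) (footprint 4.5×12.5) is included at this height (perimeter 34.00 mm); Subtracting the remaining from the first: starting from the cone, the 4.5×12.5 cube at (-2.5, 2.5) partially overlaps it — only the 26.90 mm² overlap (of its 56.25 mm²) is removed, clipping the outline — boundary = 65.76 mm; the sphere at (6, 3.5): section is a regular 16-gon, circumradius = √(r²−h²) = √(6.5²−5.6²) = 3.300 (perimeter = 2·16·3.300·sin(180°/16) = 20.60 mm); Subtracting the remaining from the first: starting from the result so far, the r=6.5 sphere at (6, 3.5) partially overlaps it — only the 25.93 mm² overlap (of its 33.34 mm²) is removed, clipping the outline — boundary = 71.82 mm; (rotated 50° about Z; rotation is an isometry so areas/perimeters/island counts are preserved). Overall, the cross-section is a single solid region. Total boundary length (outer) = 71.82 mm.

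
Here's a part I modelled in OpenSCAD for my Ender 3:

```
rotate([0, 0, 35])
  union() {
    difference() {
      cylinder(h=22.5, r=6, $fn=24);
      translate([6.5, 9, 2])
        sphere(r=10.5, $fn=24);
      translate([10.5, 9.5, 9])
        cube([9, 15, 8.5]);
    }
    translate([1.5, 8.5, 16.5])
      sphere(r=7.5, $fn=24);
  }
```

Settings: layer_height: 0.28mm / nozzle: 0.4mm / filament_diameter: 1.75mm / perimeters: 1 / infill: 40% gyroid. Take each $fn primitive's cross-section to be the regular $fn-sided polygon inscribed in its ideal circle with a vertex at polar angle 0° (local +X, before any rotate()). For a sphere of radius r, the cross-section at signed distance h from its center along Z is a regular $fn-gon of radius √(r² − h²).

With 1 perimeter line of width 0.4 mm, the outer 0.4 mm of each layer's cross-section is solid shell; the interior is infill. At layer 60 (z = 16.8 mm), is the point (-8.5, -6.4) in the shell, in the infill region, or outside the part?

outside

At z = 16.8 mm: the r=6 cylinder contributes a regular 24-gon of circumradius 6; the sphere at (6.5, 9) does not reach this height (|z−center|=14.800 > r=10.5); the cube at (10.5, 9.5) is present — its section is the full 9×15 rectangle; Subtracting the remaining from the first: starting from the r=6 cylinder, the 9×15 cube at (10.5, 9.5) misses the remaining region (no effect) — 1 connected region; the r=7.5 sphere at (1.5, 8.5) slices to a regular 24-gon of circumradius 7.494 (√(r²−h²) with h=0.3 from center); Combining (union): the regions partially overlap (shared area 33.81 mm²), so overlapping operands fuse into one piece — 1 connected region; (rotated 35° about Z; rotation is an isometry so areas/perimeters/island counts are preserved). Overall, the cross-section is a single solid region. Undo the 35° rotation: the query point maps to (-10.634, -0.367) in the un-rotated model frame. The nearest boundary edge runs (-5.80, -1.55)→(-6.00, 0.00); distance from the point to it = 4.65 mm. The point is not inside any of the regions above, so it lies outside the cross-section (4.65 mm from the nearest boundary).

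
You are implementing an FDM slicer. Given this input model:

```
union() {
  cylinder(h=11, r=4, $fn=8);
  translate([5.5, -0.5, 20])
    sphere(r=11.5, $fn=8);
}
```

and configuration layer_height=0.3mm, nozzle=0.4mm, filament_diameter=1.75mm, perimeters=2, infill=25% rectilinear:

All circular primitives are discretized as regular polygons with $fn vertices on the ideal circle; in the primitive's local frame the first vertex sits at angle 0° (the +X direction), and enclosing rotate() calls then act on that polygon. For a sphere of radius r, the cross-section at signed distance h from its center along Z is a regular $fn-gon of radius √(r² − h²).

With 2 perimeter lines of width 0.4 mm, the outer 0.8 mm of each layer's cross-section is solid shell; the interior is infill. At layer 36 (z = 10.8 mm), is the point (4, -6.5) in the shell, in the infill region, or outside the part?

At z = 10.8 mm: the r=4 cylinder gives a regular 8-gon of circumradius 4 (constant along its height); the r=11.5 sphere at (5.5, -0.5) slices to a regular 8-gon of circumradius 6.900 (√(r²−h²) with h=9.2 from center); Merging all regions: the regions partially overlap (shared area 27.13 mm²), so overlapping operands fuse into one piece — 1 connected region. Overall, the cross-section is a single solid region. The nearest boundary edge runs (5.50, -7.40)→(0.62, -5.38); distance from the point to it = 0.26 mm. The point is inside the cross-section, 0.26 mm from the nearest boundary — within the 0.8 mm shell band (2 × 0.4).

shell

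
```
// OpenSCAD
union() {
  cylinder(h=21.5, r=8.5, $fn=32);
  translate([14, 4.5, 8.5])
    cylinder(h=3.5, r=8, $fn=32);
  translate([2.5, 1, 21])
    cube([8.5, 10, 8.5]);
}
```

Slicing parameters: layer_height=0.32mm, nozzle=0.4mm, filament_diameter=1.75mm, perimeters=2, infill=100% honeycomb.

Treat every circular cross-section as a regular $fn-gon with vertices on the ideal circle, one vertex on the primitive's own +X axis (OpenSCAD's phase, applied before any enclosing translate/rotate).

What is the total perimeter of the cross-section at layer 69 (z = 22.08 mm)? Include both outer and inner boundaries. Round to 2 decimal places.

37.00 mm

At z = 22.08 mm: the cylinder is not intersected at this z (z outside [0, 21.5]); the cylinder at (14, 4.5) does not reach this height (z outside [8.5, 12]); the 8.5×10 cube at (2.5, 1) contributes its full rectangle (perimeter 37.00 mm); Merging all regions: only the 8.5×10 cube at (2.5, 1) is present, so the union is just that shape — boundary = 37.00 mm. Overall, the cross-section is a single solid region. Total boundary length (outer) = 37.00 mm.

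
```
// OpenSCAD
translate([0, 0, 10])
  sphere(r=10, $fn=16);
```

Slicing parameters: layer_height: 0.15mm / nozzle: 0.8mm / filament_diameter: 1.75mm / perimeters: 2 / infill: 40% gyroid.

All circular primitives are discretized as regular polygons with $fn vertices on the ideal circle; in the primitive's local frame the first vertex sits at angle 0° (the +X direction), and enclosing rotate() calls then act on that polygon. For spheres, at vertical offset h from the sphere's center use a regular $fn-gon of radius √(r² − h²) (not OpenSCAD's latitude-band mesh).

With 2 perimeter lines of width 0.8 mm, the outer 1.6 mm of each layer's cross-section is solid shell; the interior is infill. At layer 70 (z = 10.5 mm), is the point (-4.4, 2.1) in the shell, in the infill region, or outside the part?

At z = 10.5 mm: the r=10 sphere slices to a regular 16-gon of circumradius 9.987 (√(r²−h²) with h=0.5 from center). Overall, the cross-section is a single solid region. The nearest boundary edge runs (-7.06, 7.06)→(-9.23, 3.82); distance from the point to it = 4.97 mm. The point is inside the cross-section and 4.97 mm from the nearest boundary — more than the 1.6 mm shell width (2 × 0.8), so it's in the infill interior.

infill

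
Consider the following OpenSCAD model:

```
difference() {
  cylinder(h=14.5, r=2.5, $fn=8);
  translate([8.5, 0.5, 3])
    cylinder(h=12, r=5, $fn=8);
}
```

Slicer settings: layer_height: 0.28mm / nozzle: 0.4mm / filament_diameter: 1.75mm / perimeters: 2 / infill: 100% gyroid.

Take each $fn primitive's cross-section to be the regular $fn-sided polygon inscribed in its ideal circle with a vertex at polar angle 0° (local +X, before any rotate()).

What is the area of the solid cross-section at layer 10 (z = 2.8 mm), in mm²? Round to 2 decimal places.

At z = 2.8 mm: the r=2.5 cylinder contributes a regular 8-gon of circumradius 2.5 (area = (8/2)·2.500²·sin(360°/8) = 17.68 mm²); the cylinder at (8.5, 0.5) is absent (z outside [3, 15]); Subtracting the remaining from the first: none of the subtracted shapes is present at this height, so the r=2.5 cylinder is unchanged — area = 17.68 mm². Overall, the cross-section is a single solid region. Net area = 17.68 mm².

17.68 mm²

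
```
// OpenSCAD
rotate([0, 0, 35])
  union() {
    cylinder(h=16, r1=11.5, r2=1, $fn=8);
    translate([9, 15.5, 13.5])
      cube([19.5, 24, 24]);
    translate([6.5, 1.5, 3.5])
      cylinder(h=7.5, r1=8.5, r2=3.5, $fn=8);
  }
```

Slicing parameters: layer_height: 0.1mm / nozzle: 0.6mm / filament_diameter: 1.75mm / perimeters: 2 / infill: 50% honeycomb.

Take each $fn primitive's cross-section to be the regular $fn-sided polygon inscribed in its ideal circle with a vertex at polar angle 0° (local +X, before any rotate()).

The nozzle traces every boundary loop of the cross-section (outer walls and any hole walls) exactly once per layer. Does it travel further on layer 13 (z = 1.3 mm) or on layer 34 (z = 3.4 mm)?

Layer 13 (z = 1.3): the cone contributes a regular 8-gon of circumradius 10.647 (interpolated between r1=11.5 and r2=1 at t=0.081) (perimeter = 2·8·10.647·sin(180°/8) = 65.19 mm); the cube at (9, 15.5) does not reach this height (z outside [13.5, 37.5]); the cone at (6.5, 1.5) is absent (z outside [3.5, 11]); Combining (union): only the cone is present, so the union is just that shape — boundary = 65.19 mm; (rotated 35° about Z; rotation is an isometry so areas/perimeters/island counts are preserved). So its perimeter = 65.19 mm. Layer 34 (z = 3.4): the cone (r1=11.5→r2=1) has section circumradius 9.269 here — a regular 8-gon (perimeter = 2·8·9.269·sin(180°/8) = 56.75 mm); the cube at (9, 15.5) does not reach this height (z outside [13.5, 37.5]); the cone at (6.5, 1.5) is not intersected at this z (z outside [3.5, 11]); Merging all regions: only the cone is present, so the union is just that shape — boundary = 56.75 mm; (rotated 35° about Z; rotation is an isometry so areas/perimeters/island counts are preserved). So its perimeter = 56.75 mm. Layer 13 is larger (65.19 vs 56.75 mm).

layer 13 (z = 1.3 mm)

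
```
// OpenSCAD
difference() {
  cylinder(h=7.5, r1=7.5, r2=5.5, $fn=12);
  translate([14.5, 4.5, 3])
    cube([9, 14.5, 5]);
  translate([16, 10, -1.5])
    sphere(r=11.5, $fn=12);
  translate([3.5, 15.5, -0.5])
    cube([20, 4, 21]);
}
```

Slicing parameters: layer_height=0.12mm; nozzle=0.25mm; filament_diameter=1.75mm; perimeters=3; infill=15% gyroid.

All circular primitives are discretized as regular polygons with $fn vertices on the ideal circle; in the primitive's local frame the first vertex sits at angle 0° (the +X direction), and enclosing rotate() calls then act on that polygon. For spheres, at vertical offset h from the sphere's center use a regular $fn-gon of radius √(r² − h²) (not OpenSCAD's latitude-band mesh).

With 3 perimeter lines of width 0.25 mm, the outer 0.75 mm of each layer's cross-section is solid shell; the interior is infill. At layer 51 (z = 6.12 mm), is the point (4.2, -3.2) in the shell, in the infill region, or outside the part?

At z = 6.12 mm: the cone: at t=0.816 of its height the radius interpolates to r₁+(r₂−r₁)t = 5.868, giving a regular 12-gon of that circumradius; the cube at (14.5, 4.5) is present — its section is the full 9×14.5 rectangle; the r=11.5 sphere at (16, 10) slices to a regular 12-gon of circumradius 8.613 (√(r²−h²) with h=7.62 from center); the 20×4 cube at (3.5, 15.5) contributes its full rectangle; Taking the first minus the rest: starting from the cone, the 9×14.5 cube at (14.5, 4.5) misses the remaining region (no effect); the r=11.5 sphere at (16, 10) misses the remaining region (no effect); the 20×4 cube at (3.5, 15.5) misses the remaining region (no effect) — 1 connected region. Overall, the cross-section is a single solid region. The nearest boundary edge runs (5.08, -2.93)→(2.93, -5.08); distance from the point to it = 0.44 mm. The point is inside the cross-section, 0.44 mm from the nearest boundary — within the 0.75 mm shell band (3 × 0.25).

shell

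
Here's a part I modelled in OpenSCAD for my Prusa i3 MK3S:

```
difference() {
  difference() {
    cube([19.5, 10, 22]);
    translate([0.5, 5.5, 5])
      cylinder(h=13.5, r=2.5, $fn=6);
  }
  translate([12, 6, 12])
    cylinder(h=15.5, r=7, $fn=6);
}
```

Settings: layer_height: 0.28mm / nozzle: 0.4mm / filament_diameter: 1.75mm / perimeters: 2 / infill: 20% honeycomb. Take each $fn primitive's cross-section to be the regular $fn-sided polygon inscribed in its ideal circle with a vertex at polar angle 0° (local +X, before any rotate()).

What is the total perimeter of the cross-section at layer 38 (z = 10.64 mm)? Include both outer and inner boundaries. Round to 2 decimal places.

At z = 10.64 mm: the cube (footprint 19.5×10) is included at this height (perimeter 59.00 mm); the r=2.5 cylinder at (0.5, 5.5) contributes a regular 6-gon of circumradius 2.5 (perimeter = 2·6·2.500·sin(180°/6) = 15.00 mm); Subtracting the remaining from the first: starting from the 19.5×10 cube, the r=2.5 cylinder at (0.5, 5.5) partially overlaps it — only the 10.28 mm² overlap (of its 16.24 mm²) is removed, clipping the outline — boundary = 63.17 mm; the cylinder at (12, 6) is not intersected at this z (z outside [12, 27.5]); After the difference (first − rest): none of the subtracted shapes is present at this height, so the result so far is unchanged — boundary = 63.17 mm. Overall, the cross-section is a single solid region. Total boundary length (outer) = 63.17 mm.

63.17 mm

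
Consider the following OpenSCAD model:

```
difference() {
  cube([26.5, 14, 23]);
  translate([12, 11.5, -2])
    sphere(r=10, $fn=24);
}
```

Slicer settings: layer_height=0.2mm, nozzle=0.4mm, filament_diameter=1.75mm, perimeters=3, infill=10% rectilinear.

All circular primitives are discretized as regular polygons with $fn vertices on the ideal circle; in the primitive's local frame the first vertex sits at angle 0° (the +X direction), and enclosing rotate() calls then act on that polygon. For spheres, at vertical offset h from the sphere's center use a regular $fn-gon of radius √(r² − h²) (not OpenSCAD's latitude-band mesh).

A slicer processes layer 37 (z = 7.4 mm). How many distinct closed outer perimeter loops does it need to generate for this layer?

At z = 7.4 mm: the cube is present — its section is the full 26.5×14 rectangle; the r=10 sphere at (12, 11.5) contributes a regular 24-gon of circumradius √(10²−9.4²) = 3.412; Subtracting the remaining from the first: starting from the 26.5×14 cube, the r=10 sphere at (12, 11.5) partially overlaps it — only the 33.35 mm² overlap (of its 36.15 mm²) is removed, clipping the outline — 1 connected region. The result has 1 disconnected region.

1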